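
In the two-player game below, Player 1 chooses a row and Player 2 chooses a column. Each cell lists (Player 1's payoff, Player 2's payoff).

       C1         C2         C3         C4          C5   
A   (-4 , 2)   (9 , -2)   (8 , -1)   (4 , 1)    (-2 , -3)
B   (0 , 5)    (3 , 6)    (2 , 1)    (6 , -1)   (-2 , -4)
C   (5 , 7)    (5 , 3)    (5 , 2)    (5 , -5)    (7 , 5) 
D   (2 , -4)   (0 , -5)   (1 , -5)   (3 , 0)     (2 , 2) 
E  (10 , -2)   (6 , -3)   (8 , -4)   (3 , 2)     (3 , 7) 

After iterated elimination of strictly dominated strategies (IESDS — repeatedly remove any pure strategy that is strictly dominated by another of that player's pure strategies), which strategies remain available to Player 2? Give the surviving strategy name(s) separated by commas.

Player 1's strategy D is strictly dominated by C (C1: 5>2, C2: 5>0, C3: 5>1, C4: 5>3, C5: 7>2) and is removed.
Column C3 is eliminated: C1 beats it against every remaining row (A: 2>-1, B: 5>1, C: 7>2, E: -2>-4).
Among the remaining strategies, none is strictly dominated by another pure strategy of the same player, so the elimination stops.
Surviving strategies — Player 1: {A, B, C, E}; Player 2: {C1, C2, C4, C5}.

C1, C2, C4, C5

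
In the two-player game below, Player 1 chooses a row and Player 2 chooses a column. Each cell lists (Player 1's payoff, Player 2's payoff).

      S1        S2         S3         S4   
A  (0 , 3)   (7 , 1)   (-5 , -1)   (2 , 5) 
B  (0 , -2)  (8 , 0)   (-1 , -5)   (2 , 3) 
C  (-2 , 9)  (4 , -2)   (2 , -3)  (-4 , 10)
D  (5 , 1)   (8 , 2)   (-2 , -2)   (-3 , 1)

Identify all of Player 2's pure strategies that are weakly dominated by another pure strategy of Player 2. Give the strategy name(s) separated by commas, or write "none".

S1, S3

S1 is weakly dominated by S4 (A: 5>3, B: 3>-2, C: 10>9, D: 1=1).
S2: no other strategy beats it everywhere (S1 at B (0>-2); S3 at A (1>-1); S4 at D (2>1)).
S3 is weakly dominated by S1 (A: 3>-1, B: -2>-5, C: 9>-3, D: 1>-2).
S4: no other strategy beats it everywhere (S1 at A (5>3); S2 at A (5>1); S3 at A (5>-1)).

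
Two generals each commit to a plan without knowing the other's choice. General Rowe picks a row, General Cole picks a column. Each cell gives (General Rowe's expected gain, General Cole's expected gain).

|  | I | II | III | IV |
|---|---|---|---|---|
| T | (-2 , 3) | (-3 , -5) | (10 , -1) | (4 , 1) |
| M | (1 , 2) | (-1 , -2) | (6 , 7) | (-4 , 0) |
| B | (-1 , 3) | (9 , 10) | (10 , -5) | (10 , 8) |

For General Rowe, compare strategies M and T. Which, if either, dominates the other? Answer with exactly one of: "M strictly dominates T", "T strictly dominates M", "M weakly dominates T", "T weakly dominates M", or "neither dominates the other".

M's payoffs vs T's, by General Cole's action — I: 1>-2, II: -1>-3, III: 6<10, IV: -4<4.
M does better at I, II but worse at III, IV; neither strategy dominates the other.

neither dominates the other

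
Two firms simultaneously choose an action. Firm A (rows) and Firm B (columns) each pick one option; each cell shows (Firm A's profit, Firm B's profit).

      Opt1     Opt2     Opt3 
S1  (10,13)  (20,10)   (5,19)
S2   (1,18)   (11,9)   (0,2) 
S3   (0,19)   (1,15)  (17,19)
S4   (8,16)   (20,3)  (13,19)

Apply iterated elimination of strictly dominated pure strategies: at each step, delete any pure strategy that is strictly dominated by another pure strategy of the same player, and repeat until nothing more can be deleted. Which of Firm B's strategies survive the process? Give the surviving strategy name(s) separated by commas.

Firm A's strategy S2 is strictly dominated by S1 (Opt1: 10>1, Opt2: 20>11, Opt3: 5>0) and is removed.
For Firm B, Opt1 strictly dominates Opt2 on the remaining rows (S1: 13>10, S3: 19>15, S4: 16>3); eliminate Opt2.
Among the remaining strategies, none is strictly dominated by another pure strategy of the same player, so the elimination stops.
Surviving strategies — Firm A: {S1, S3, S4}; Firm B: {Opt1, Opt3}.

Opt1, Opt3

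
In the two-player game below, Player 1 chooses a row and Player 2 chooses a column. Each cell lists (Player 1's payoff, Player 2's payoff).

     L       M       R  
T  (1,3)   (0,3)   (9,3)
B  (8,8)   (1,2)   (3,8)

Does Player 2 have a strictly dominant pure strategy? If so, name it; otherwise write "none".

L fails to dominate M at T (3=3).
M fails to dominate L at T (3=3).
R fails to dominate L at T (3=3).
No single strategy dominates all the others.

none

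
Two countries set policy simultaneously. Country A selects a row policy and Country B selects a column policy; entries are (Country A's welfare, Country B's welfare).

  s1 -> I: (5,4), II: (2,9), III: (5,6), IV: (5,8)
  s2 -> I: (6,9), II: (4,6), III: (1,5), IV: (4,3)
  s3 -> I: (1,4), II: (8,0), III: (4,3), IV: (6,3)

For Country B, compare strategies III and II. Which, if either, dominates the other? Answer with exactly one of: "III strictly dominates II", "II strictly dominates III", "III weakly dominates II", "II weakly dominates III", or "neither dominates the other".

neither dominates the other

Compare III to II across every action of Country A: s1: 6<9, s2: 5<6, s3: 3>0.
III does better at s3 but worse at s1, s2; neither strategy dominates the other.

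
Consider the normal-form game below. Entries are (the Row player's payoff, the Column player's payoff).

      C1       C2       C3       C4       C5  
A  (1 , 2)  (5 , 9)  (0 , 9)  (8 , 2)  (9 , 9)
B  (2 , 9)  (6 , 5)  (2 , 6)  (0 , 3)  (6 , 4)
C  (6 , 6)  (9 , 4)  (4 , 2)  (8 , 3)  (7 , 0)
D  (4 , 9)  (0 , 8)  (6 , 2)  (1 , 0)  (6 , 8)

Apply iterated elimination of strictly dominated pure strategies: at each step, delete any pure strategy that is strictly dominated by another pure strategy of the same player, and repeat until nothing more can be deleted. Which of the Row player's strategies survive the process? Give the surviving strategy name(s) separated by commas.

For the Row player, C strictly dominates B on the remaining columns (C1: 6>2, C2: 9>6, C3: 4>2, C4: 8>0, C5: 7>6); eliminate B.
The Column player's strategy C4 is strictly dominated by C2 (A: 9>2, C: 4>3, D: 8>0) and is removed.
Among the remaining strategies, none is strictly dominated by another pure strategy of the same player, so the elimination stops.
Surviving strategies — the Row player: {A, C, D}; the Column player: {C1, C2, C3, C5}.

A, C, D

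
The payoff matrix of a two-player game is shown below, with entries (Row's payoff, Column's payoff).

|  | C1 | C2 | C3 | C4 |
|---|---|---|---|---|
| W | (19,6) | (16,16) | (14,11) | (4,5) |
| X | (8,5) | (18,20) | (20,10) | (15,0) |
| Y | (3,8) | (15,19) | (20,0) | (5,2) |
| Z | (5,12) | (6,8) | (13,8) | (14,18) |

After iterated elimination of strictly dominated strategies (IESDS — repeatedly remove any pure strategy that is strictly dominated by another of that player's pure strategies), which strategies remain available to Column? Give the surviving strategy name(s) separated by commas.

C2

For Row, X strictly dominates Z on the remaining columns (C1: 8>5, C2: 18>6, C3: 20>13, C4: 15>14); eliminate Z.
Column's strategy C1 is strictly dominated by C2 (W: 16>6, X: 20>5, Y: 19>8) and is removed.
Row's strategy W is strictly dominated by X (C2: 18>16, C3: 20>14, C4: 15>4) and is removed.
Column C3 is eliminated: C2 beats it against every remaining row (X: 20>10, Y: 19>0).
For Row, X strictly dominates Y on the remaining columns (C2: 18>15, C4: 15>5); eliminate Y.
Column C4 is eliminated: C2 beats it against every remaining row (X: 20>0).
Among the remaining strategies, none is strictly dominated by another pure strategy of the same player, so the elimination stops.
Surviving strategies — Row: {X}; Column: {C2}.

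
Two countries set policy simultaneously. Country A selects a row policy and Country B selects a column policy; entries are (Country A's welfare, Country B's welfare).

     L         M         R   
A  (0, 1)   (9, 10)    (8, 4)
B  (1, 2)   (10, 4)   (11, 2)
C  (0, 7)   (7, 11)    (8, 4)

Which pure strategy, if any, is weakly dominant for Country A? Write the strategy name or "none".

B vs A: L: 1>0, M: 10>9, R: 11>8.
B vs C: L: 1>0, M: 10>7, R: 11>8.
B is at least as good as every other strategy against every opponent action, so it is weakly dominant.

B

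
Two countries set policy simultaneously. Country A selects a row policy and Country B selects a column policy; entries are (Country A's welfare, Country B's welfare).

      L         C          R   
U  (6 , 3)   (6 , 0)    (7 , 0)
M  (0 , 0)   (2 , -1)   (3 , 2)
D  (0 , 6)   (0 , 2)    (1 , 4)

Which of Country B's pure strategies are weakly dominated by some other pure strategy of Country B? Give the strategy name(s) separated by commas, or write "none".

L is not dominated — it holds its own against C at U (3>0); R at U (3>0).
C is weakly dominated by L (U: 3>0, M: 0>-1, D: 6>2).
Nothing dominates R: L at M (2>0); C at M (2>-1).

C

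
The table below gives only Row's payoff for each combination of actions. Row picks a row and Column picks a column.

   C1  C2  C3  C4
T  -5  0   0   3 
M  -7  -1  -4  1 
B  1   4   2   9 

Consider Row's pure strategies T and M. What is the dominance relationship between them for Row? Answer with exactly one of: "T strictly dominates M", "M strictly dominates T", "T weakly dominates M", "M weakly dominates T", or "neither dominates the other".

Compare T to M across each opponent action: C1: -5>-7, C2: 0>-1, C3: 0>-4, C4: 3>1.
T gives a strictly higher payoff against each opponent action, so T strictly dominates M.

T strictly dominates M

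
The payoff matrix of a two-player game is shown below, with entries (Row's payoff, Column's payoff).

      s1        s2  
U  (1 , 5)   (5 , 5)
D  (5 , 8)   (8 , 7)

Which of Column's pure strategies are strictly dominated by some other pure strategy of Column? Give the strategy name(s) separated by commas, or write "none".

none

s1 is not dominated — it holds its own against s2 at U (5=5).
s2 is not dominated — it holds its own against s1 at U (5=5).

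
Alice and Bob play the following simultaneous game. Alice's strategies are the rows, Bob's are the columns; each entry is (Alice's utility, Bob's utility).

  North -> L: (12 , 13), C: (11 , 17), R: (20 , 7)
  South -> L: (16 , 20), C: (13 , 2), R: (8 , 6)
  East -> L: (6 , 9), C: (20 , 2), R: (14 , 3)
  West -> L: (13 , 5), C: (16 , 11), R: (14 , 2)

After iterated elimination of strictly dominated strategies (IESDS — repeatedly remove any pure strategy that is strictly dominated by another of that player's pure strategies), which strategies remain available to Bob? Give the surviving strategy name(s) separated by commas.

L, C

For Bob, L strictly dominates R on the remaining rows (North: 13>7, South: 20>6, East: 9>3, West: 5>2); eliminate R.
For Alice, South strictly dominates North on the remaining columns (L: 16>12, C: 13>11); eliminate North.
Among the remaining strategies, none is strictly dominated by another pure strategy of the same player, so the elimination stops.
Surviving strategies — Alice: {South, East, West}; Bob: {L, C}.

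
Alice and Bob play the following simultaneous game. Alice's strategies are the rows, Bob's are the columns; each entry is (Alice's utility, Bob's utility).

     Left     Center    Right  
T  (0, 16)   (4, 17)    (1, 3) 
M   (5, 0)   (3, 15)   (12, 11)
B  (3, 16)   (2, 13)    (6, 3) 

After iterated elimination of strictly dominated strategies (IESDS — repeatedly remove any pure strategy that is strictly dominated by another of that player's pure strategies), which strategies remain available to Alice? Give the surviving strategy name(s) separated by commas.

T

Alice's strategy B is strictly dominated by M (Left: 5>3, Center: 3>2, Right: 12>6) and is removed.
For Bob, Center strictly dominates Left on the remaining rows (T: 17>16, M: 15>0); eliminate Left.
Bob's strategy Right is strictly dominated by Center (T: 17>3, M: 15>11) and is removed.
For Alice, T strictly dominates M on the remaining columns (Center: 4>3); eliminate M.
Among the remaining strategies, none is strictly dominated by another pure strategy of the same player, so the elimination stops.
Surviving strategies — Alice: {T}; Bob: {Center}.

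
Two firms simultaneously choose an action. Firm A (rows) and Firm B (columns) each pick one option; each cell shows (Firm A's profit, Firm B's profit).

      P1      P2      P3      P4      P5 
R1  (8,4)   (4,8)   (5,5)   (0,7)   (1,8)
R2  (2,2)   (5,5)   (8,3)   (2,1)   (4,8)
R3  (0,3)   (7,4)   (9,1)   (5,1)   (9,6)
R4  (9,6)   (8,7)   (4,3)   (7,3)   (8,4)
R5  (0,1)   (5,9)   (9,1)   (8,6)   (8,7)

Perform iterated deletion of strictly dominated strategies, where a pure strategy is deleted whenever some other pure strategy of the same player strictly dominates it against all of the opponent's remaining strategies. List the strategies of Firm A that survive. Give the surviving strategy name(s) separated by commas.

Column P1 is eliminated: P2 beats it against every remaining row (R1: 8>4, R2: 5>2, R3: 4>3, R4: 7>6, R5: 9>1).
Firm A's strategy R1 is strictly dominated by R2 (P2: 5>4, P3: 8>5, P4: 2>0, P5: 4>1) and is removed.
Firm A's strategy R2 is strictly dominated by R3 (P2: 7>5, P3: 9>8, P4: 5>2, P5: 9>4) and is removed.
Column P3 is eliminated: P2 beats it against every remaining row (R3: 4>1, R4: 7>3, R5: 9>1).
For Firm B, P2 strictly dominates P4 on the remaining rows (R3: 4>1, R4: 7>3, R5: 9>6); eliminate P4.
For Firm A, R3 strictly dominates R5 on the remaining columns (P2: 7>5, P5: 9>8); eliminate R5.
Among the remaining strategies, none is strictly dominated by another pure strategy of the same player, so the elimination stops.
Surviving strategies — Firm A: {R3, R4}; Firm B: {P2, P5}.

R3, R4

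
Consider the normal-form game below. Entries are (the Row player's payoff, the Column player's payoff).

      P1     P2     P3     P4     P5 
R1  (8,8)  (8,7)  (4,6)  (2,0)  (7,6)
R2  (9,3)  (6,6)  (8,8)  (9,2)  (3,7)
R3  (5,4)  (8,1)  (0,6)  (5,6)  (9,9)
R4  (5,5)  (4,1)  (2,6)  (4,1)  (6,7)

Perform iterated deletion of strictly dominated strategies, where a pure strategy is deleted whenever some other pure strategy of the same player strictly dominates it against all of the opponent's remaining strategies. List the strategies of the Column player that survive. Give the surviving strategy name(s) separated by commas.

Column P4 is eliminated: P5 beats it against every remaining row (R1: 6>0, R2: 7>2, R3: 9>6, R4: 7>1).
Row R4 is eliminated: R1 beats it against every remaining column (P1: 8>5, P2: 8>4, P3: 4>2, P5: 7>6).
Among the remaining strategies, none is strictly dominated by another pure strategy of the same player, so the elimination stops.
Surviving strategies — the Row player: {R1, R2, R3}; the Column player: {P1, P2, P3, P5}.

P1, P2, P3, P5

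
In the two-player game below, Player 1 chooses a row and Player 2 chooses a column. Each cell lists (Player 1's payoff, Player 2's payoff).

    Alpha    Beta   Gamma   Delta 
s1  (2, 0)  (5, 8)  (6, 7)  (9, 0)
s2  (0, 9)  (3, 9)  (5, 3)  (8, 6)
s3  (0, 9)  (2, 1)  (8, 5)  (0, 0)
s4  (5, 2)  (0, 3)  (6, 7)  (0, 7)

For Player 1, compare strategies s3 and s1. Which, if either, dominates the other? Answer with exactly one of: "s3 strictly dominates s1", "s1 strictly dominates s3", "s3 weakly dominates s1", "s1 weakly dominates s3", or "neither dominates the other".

Compare s3 to s1 across every action of Player 2: Alpha: 0<2, Beta: 2<5, Gamma: 8>6, Delta: 0<9.
s3 does better at Gamma but worse at Alpha, Beta, Delta; neither strategy dominates the other.

neither dominates the other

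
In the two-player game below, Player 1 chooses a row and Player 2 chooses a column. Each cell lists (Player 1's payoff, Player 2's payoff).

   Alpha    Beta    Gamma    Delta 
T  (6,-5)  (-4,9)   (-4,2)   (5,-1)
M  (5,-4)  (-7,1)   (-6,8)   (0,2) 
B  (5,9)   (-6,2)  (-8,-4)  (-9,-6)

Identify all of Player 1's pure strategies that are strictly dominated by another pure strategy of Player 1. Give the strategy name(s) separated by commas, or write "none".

T: no other strategy beats it everywhere (M at Alpha (6>5); B at Alpha (6>5)).
M: dominated, since T does at least as well everywhere (Alpha: 6>5, Beta: -4>-7, Gamma: -4>-6, Delta: 5>0).
B is strictly dominated by T (Alpha: 6>5, Beta: -4>-6, Gamma: -4>-8, Delta: 5>-9).

M, B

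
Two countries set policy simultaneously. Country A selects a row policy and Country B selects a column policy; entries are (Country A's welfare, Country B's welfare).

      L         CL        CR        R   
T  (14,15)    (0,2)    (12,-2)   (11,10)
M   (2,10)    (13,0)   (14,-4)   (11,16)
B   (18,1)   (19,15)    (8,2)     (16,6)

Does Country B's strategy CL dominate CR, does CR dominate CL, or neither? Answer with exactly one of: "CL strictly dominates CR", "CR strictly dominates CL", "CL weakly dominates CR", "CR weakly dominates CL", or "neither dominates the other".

Compare CL to CR across each choice by Country A: T: 2>-2, M: 0>-4, B: 15>2.
Every comparison favours CL, so CL strictly dominates CR.

CL strictly dominates CR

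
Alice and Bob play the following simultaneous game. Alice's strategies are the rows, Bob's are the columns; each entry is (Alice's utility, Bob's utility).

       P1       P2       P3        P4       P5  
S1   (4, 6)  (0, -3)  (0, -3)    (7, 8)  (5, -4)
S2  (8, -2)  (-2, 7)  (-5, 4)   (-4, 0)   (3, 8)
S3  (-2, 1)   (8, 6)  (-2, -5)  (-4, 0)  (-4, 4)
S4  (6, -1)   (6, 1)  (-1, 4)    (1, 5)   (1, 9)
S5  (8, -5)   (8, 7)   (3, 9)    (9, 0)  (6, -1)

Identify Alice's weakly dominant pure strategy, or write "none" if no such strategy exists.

S5 vs S1: P1: 8>4, P2: 8>0, P3: 3>0, P4: 9>7, P5: 6>5.
S5 vs S2: P1: 8=8, P2: 8>-2, P3: 3>-5, P4: 9>-4, P5: 6>3.
S5 vs S3: P1: 8>-2, P2: 8=8, P3: 3>-2, P4: 9>-4, P5: 6>-4.
S5 vs S4: P1: 8>6, P2: 8>6, P3: 3>-1, P4: 9>1, P5: 6>1.
S5 is at least as good as every other strategy against every opponent action, so it is weakly dominant.

S5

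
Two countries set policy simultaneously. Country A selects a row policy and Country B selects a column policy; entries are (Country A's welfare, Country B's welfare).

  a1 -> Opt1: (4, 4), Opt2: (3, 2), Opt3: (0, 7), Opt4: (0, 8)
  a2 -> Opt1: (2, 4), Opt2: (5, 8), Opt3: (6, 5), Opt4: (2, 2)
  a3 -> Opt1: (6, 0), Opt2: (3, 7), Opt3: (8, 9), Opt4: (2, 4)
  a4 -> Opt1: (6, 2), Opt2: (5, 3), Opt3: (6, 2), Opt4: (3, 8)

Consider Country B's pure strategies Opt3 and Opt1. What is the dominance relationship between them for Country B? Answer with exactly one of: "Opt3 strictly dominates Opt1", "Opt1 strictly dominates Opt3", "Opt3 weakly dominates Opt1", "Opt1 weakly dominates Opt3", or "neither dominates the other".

Opt3 weakly dominates Opt1

Compare Opt3 to Opt1 across each opponent action: a1: 7>4, a2: 5>4, a3: 9>0, a4: 2=2.
Opt3 is at least as good everywhere and strictly better somewhere (tied only at a4), so Opt3 weakly but not strictly dominates Opt1.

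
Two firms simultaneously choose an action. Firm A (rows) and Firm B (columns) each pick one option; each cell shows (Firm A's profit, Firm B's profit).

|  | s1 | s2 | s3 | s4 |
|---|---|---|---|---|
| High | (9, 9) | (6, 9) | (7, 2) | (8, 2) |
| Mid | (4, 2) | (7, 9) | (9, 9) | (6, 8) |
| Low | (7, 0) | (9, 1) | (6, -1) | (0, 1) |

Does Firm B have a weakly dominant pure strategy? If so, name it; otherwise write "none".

s2

s2 vs s1: High: 9=9, Mid: 9>2, Low: 1>0.
s2 vs s3: High: 9>2, Mid: 9=9, Low: 1>-1.
s2 vs s4: High: 9>2, Mid: 9>8, Low: 1=1.
s2 is at least as good as every other strategy against every opponent action, so it is weakly dominant.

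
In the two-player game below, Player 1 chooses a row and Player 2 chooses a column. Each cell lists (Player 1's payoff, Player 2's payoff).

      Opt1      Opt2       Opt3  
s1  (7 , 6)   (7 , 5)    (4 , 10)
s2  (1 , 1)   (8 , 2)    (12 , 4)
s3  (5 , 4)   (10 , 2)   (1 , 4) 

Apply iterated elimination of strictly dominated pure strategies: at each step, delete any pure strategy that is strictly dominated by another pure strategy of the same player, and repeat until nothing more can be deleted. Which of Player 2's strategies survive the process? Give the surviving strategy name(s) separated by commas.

Player 2's strategy Opt2 is strictly dominated by Opt3 (s1: 10>5, s2: 4>2, s3: 4>2) and is removed.
For Player 1, s1 strictly dominates s3 on the remaining columns (Opt1: 7>5, Opt3: 4>1); eliminate s3.
Column Opt1 is eliminated: Opt3 beats it against every remaining row (s1: 10>6, s2: 4>1).
For Player 1, s2 strictly dominates s1 on the remaining columns (Opt3: 12>4); eliminate s1.
Among the remaining strategies, none is strictly dominated by another pure strategy of the same player, so the elimination stops.
Surviving strategies — Player 1: {s2}; Player 2: {Opt3}.

Opt3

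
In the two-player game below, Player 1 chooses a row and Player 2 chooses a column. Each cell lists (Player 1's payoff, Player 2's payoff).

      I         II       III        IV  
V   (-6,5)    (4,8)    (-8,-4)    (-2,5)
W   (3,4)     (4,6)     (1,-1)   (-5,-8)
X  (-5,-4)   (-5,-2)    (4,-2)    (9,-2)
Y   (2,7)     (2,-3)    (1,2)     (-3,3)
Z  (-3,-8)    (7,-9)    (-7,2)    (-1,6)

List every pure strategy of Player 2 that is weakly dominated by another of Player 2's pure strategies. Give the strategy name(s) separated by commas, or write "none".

none

Nothing dominates I: II at Y (7>-3); III at V (5>-4); IV at W (4>-8).
Nothing dominates II: I at V (8>5); III at V (8>-4); IV at V (8>5).
III is not dominated — it holds its own against I at X (-2>-4); II at Y (2>-3); IV at W (-1>-8).
IV is not dominated — it holds its own against I at X (-2>-4); II at Y (3>-3); III at V (5>-4).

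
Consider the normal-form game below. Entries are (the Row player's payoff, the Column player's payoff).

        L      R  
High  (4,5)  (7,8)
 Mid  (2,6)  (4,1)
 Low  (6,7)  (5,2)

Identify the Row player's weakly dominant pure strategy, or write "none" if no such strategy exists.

High fails to dominate Low at L (4<6).
Mid fails to dominate High at L (2<4).
Low fails to dominate High at R (5<7).
No single strategy dominates all the others.

none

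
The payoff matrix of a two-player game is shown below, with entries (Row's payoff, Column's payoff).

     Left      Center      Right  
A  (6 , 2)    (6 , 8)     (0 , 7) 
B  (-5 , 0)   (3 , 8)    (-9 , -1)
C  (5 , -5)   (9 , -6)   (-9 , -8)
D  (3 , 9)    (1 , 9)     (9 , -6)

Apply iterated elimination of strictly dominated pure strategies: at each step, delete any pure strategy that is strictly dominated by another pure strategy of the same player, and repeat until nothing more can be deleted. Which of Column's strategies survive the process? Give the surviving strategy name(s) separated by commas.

Left, Center

Row's strategy B is strictly dominated by A (Left: 6>-5, Center: 6>3, Right: 0>-9) and is removed.
Column's strategy Right is strictly dominated by Center (A: 8>7, C: -6>-8, D: 9>-6) and is removed.
For Row, A strictly dominates D on the remaining columns (Left: 6>3, Center: 6>1); eliminate D.
Among the remaining strategies, none is strictly dominated by another pure strategy of the same player, so the elimination stops.
Surviving strategies — Row: {A, C}; Column: {Left, Center}.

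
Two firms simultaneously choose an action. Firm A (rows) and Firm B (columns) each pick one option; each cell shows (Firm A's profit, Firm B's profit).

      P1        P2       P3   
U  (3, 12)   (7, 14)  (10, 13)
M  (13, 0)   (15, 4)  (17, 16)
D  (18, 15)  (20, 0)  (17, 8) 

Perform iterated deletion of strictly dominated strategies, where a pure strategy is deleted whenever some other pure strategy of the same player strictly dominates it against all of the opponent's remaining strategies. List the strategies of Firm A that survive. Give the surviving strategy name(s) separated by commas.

Row U is eliminated: M beats it against every remaining column (P1: 13>3, P2: 15>7, P3: 17>10).
For Firm B, P3 strictly dominates P2 on the remaining rows (M: 16>4, D: 8>0); eliminate P2.
Among the remaining strategies, none is strictly dominated by another pure strategy of the same player, so the elimination stops.
Surviving strategies — Firm A: {M, D}; Firm B: {P1, P3}.

M, D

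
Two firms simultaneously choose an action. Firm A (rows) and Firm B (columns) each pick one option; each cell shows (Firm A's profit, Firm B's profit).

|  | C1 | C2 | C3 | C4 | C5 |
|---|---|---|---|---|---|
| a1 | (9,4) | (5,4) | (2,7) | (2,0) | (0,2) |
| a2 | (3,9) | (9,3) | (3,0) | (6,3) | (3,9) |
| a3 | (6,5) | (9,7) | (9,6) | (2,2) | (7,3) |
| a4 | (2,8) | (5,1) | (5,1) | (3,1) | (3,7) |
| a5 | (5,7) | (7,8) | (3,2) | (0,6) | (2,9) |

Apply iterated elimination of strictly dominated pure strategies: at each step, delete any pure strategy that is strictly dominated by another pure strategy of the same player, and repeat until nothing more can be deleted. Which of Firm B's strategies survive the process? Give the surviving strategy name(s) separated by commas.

Row a5 is eliminated: a3 beats it against every remaining column (C1: 6>5, C2: 9>7, C3: 9>3, C4: 2>0, C5: 7>2).
For Firm B, C1 strictly dominates C4 on the remaining rows (a1: 4>0, a2: 9>3, a3: 5>2, a4: 8>1); eliminate C4.
For Firm A, a3 strictly dominates a4 on the remaining columns (C1: 6>2, C2: 9>5, C3: 9>5, C5: 7>3); eliminate a4.
Among the remaining strategies, none is strictly dominated by another pure strategy of the same player, so the elimination stops.
Surviving strategies — Firm A: {a1, a2, a3}; Firm B: {C1, C2, C3, C5}.

C1, C2, C3, C5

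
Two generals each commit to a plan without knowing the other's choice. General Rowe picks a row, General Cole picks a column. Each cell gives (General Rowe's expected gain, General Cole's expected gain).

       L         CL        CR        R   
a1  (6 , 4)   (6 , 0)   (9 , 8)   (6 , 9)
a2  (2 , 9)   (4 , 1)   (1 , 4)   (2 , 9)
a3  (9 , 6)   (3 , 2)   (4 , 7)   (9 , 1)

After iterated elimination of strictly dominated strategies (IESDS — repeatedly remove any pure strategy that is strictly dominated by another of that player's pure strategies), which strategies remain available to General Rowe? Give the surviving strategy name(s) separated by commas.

For General Rowe, a1 strictly dominates a2 on the remaining columns (L: 6>2, CL: 6>4, CR: 9>1, R: 6>2); eliminate a2.
Column L is eliminated: CR beats it against every remaining row (a1: 8>4, a3: 7>6).
For General Cole, CR strictly dominates CL on the remaining rows (a1: 8>0, a3: 7>2); eliminate CL.
Among the remaining strategies, none is strictly dominated by another pure strategy of the same player, so the elimination stops.
Surviving strategies — General Rowe: {a1, a3}; General Cole: {CR, R}.

a1, a3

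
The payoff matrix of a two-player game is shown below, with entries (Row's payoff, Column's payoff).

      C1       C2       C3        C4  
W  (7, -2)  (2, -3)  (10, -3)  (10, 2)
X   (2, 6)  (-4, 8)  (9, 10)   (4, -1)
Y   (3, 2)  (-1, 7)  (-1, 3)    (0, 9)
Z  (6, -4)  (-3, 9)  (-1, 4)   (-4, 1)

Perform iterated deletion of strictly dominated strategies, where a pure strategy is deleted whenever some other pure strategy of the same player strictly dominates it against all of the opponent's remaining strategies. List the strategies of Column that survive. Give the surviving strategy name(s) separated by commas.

C4

Row's strategy X is strictly dominated by W (C1: 7>2, C2: 2>-4, C3: 10>9, C4: 10>4) and is removed.
For Row, W strictly dominates Y on the remaining columns (C1: 7>3, C2: 2>-1, C3: 10>-1, C4: 10>0); eliminate Y.
Row's strategy Z is strictly dominated by W (C1: 7>6, C2: 2>-3, C3: 10>-1, C4: 10>-4) and is removed.
Column's strategy C1 is strictly dominated by C4 (W: 2>-2) and is removed.
For Column, C4 strictly dominates C2 on the remaining rows (W: 2>-3); eliminate C2.
Column C3 is eliminated: C4 beats it against every remaining row (W: 2>-3).
Among the remaining strategies, none is strictly dominated by another pure strategy of the same player, so the elimination stops.
Surviving strategies — Row: {W}; Column: {C4}.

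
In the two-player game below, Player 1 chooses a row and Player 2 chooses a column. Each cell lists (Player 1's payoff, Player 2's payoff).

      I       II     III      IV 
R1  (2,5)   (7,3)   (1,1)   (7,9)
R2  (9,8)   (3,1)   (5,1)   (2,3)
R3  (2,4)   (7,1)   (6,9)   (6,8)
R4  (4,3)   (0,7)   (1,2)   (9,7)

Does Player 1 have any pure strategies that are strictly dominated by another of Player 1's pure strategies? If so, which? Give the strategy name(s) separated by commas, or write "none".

R1 is not dominated — it holds its own against R2 at II (7>3); R3 at I (2=2); R4 at II (7>0).
Nothing dominates R2: R1 at I (9>2); R3 at I (9>2); R4 at I (9>4).
R3: no other strategy beats it everywhere (R1 at I (2=2); R2 at II (7>3); R4 at II (7>0)).
Nothing dominates R4: R1 at I (4>2); R2 at IV (9>2); R3 at I (4>2).

none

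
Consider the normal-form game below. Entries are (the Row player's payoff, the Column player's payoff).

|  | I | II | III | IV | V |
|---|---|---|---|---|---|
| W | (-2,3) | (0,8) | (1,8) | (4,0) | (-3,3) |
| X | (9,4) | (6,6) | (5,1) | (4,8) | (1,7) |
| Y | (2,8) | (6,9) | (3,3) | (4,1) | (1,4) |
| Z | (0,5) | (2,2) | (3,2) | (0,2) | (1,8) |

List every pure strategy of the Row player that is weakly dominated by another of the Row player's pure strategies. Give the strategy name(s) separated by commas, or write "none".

W, Y, Z

X weakly dominates W — I: 9>-2, II: 6>0, III: 5>1, IV: 4=4, V: 1>-3.
Nothing dominates X: W at I (9>-2); Y at I (9>2); Z at I (9>0).
X weakly dominates Y — I: 9>2, II: 6=6, III: 5>3, IV: 4=4, V: 1=1.
X weakly dominates Z — I: 9>0, II: 6>2, III: 5>3, IV: 4>0, V: 1=1.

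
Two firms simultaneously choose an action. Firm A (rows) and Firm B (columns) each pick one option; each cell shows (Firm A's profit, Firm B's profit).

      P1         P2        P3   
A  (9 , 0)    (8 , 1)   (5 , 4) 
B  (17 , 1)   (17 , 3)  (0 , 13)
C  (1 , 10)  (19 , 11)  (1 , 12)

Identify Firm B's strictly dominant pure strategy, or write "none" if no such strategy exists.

P3 vs P1: A: 4>0, B: 13>1, C: 12>10.
P3 vs P2: A: 4>1, B: 13>3, C: 12>11.
P3 strictly beats every other strategy against every opponent action, so it is strictly dominant.

P3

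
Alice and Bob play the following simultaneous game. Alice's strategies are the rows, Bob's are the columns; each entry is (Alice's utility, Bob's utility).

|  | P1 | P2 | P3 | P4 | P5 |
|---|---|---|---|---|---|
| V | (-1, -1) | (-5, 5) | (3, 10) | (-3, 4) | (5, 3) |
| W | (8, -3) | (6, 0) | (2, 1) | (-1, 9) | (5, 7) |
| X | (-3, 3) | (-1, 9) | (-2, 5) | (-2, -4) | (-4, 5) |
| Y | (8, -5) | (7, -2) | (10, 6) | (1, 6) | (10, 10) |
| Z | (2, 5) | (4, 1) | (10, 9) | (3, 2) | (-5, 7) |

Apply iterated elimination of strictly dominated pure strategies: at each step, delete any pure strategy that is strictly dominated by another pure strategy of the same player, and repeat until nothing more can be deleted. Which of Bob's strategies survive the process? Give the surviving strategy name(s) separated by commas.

P3, P5

For Alice, Y strictly dominates V on the remaining columns (P1: 8>-1, P2: 7>-5, P3: 10>3, P4: 1>-3, P5: 10>5); eliminate V.
Alice's strategy X is strictly dominated by W (P1: 8>-3, P2: 6>-1, P3: 2>-2, P4: -1>-2, P5: 5>-4) and is removed.
Bob's strategy P1 is strictly dominated by P3 (W: 1>-3, Y: 6>-5, Z: 9>5) and is removed.
Row W is eliminated: Y beats it against every remaining column (P2: 7>6, P3: 10>2, P4: 1>-1, P5: 10>5).
Column P2 is eliminated: P3 beats it against every remaining row (Y: 6>-2, Z: 9>1).
For Bob, P5 strictly dominates P4 on the remaining rows (Y: 10>6, Z: 7>2); eliminate P4.
Among the remaining strategies, none is strictly dominated by another pure strategy of the same player, so the elimination stops.
Surviving strategies — Alice: {Y, Z}; Bob: {P3, P5}.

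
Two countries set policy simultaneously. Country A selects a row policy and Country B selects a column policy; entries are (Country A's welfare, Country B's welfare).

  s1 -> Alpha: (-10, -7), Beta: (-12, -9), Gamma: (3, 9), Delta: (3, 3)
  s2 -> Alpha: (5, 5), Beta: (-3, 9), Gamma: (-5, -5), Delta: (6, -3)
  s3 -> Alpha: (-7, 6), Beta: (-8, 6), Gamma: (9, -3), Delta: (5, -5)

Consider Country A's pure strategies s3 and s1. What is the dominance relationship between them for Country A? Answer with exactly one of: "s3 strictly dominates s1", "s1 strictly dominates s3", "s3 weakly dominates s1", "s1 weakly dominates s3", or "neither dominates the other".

Compare s3 to s1 across each opponent action: Alpha: -7>-10, Beta: -8>-12, Gamma: 9>3, Delta: 5>3.
s3 gives a strictly higher payoff against each opponent action, so s3 strictly dominates s1.

s3 strictly dominates s1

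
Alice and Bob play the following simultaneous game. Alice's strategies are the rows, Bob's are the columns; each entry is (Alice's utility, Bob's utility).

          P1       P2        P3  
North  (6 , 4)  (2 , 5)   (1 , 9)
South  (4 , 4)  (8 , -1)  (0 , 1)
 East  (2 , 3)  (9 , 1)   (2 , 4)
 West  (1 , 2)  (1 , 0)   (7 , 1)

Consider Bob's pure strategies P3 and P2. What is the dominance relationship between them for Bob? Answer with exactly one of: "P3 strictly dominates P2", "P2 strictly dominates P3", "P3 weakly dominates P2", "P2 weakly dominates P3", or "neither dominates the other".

Compare P3 to P2 across every action of Alice: North: 9>5, South: 1>-1, East: 4>1, West: 1>0.
Every comparison favours P3, so P3 strictly dominates P2.

P3 strictly dominates P2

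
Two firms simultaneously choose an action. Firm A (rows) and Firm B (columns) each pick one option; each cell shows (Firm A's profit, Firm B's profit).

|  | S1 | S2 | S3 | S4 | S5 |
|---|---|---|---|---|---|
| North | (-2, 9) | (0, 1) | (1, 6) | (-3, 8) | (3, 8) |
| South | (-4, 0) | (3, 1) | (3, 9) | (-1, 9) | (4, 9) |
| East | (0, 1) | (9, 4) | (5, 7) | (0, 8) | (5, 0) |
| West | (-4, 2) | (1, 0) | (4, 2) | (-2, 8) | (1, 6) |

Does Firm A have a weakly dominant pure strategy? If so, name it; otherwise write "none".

East

East vs North: S1: 0>-2, S2: 9>0, S3: 5>1, S4: 0>-3, S5: 5>3.
East vs South: S1: 0>-4, S2: 9>3, S3: 5>3, S4: 0>-1, S5: 5>4.
East vs West: S1: 0>-4, S2: 9>1, S3: 5>4, S4: 0>-2, S5: 5>1.
East is at least as good as every other strategy against every opponent action, so it is weakly dominant.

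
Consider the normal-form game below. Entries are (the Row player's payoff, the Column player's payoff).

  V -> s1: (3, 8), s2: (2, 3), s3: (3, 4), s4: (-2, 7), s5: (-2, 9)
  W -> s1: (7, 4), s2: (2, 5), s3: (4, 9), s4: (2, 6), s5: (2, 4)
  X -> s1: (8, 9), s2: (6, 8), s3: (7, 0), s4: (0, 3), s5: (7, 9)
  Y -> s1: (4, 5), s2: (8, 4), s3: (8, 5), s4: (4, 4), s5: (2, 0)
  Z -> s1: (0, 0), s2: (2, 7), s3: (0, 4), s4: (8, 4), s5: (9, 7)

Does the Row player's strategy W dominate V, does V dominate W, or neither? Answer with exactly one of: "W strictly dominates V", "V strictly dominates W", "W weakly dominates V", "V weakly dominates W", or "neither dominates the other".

W weakly dominates V

Compare W to V across each opponent action: s1: 7>3, s2: 2=2, s3: 4>3, s4: 2>-2, s5: 2>-2.
W is at least as good everywhere and strictly better somewhere (tied only at s2), so W weakly but not strictly dominates V.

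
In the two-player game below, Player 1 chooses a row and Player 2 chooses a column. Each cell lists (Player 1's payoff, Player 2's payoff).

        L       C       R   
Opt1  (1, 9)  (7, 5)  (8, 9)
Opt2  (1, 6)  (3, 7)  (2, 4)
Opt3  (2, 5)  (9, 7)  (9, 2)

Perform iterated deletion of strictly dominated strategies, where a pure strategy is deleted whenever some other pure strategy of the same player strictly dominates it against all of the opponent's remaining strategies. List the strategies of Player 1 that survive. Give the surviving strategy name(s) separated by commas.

Opt3

Player 1's strategy Opt1 is strictly dominated by Opt3 (L: 2>1, C: 9>7, R: 9>8) and is removed.
For Player 1, Opt3 strictly dominates Opt2 on the remaining columns (L: 2>1, C: 9>3, R: 9>2); eliminate Opt2.
Column L is eliminated: C beats it against every remaining row (Opt3: 7>5).
For Player 2, C strictly dominates R on the remaining rows (Opt3: 7>2); eliminate R.
Among the remaining strategies, none is strictly dominated by another pure strategy of the same player, so the elimination stops.
Surviving strategies — Player 1: {Opt3}; Player 2: {C}.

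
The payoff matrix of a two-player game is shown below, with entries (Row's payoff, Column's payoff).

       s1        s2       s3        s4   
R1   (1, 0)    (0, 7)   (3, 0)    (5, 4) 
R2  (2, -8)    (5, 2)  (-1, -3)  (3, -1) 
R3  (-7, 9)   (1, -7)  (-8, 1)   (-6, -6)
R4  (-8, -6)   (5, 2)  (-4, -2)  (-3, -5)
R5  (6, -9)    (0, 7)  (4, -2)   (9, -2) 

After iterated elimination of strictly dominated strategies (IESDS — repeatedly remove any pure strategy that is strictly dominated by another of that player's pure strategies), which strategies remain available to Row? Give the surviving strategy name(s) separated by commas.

For Row, R2 strictly dominates R3 on the remaining columns (s1: 2>-7, s2: 5>1, s3: -1>-8, s4: 3>-6); eliminate R3.
Column's strategy s1 is strictly dominated by s2 (R1: 7>0, R2: 2>-8, R4: 2>-6, R5: 7>-9) and is removed.
Column's strategy s3 is strictly dominated by s2 (R1: 7>0, R2: 2>-3, R4: 2>-2, R5: 7>-2) and is removed.
For Column, s2 strictly dominates s4 on the remaining rows (R1: 7>4, R2: 2>-1, R4: 2>-5, R5: 7>-2); eliminate s4.
For Row, R2 strictly dominates R1 on the remaining columns (s2: 5>0); eliminate R1.
Row's strategy R5 is strictly dominated by R2 (s2: 5>0) and is removed.
Among the remaining strategies, none is strictly dominated by another pure strategy of the same player, so the elimination stops.
Surviving strategies — Row: {R2, R4}; Column: {s2}.

R2, R4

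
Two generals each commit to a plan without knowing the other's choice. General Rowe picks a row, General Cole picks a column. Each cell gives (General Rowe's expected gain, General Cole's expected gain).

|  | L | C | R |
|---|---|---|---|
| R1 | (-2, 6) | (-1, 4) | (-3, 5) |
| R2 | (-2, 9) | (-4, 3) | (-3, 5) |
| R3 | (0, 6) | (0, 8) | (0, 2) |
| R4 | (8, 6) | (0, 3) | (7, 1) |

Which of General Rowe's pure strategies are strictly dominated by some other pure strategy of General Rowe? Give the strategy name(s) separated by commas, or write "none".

R1 is strictly dominated by R3 (L: 0>-2, C: 0>-1, R: 0>-3).
R3 strictly dominates R2 — L: 0>-2, C: 0>-4, R: 0>-3.
R3 is not dominated — it holds its own against R1 at L (0>-2); R2 at L (0>-2); R4 at C (0=0).
R4 is not dominated — it holds its own against R1 at L (8>-2); R2 at L (8>-2); R3 at L (8>0).

R1, R2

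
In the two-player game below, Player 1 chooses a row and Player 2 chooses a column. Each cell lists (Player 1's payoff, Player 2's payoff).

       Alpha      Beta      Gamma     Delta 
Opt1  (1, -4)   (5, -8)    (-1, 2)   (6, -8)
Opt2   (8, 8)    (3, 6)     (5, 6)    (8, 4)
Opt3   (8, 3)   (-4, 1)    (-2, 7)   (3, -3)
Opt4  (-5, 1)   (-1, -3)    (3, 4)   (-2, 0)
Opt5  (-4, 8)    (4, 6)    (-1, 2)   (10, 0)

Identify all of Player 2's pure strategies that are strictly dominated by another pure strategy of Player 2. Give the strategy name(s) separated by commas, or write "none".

Alpha: no other strategy beats it everywhere (Beta at Opt1 (-4>-8); Gamma at Opt2 (8>6); Delta at Opt1 (-4>-8)).
Alpha strictly dominates Beta — Opt1: -4>-8, Opt2: 8>6, Opt3: 3>1, Opt4: 1>-3, Opt5: 8>6.
Gamma is not dominated — it holds its own against Alpha at Opt1 (2>-4); Beta at Opt1 (2>-8); Delta at Opt1 (2>-8).
Delta is strictly dominated by Alpha (Opt1: -4>-8, Opt2: 8>4, Opt3: 3>-3, Opt4: 1>0, Opt5: 8>0).

Beta, Delta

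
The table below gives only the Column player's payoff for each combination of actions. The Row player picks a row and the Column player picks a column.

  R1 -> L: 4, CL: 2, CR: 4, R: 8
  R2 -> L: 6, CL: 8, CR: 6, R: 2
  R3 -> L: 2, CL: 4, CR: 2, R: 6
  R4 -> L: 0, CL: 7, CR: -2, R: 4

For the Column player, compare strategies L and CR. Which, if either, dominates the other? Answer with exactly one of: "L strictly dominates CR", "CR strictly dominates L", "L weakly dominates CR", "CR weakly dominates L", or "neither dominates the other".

L weakly dominates CR

L's payoffs vs CR's, by the Row player's action — R1: 4=4, R2: 6=6, R3: 2=2, R4: 0>-2.
L is at least as good everywhere and strictly better somewhere (tied only at R1, R2, R3), so L weakly but not strictly dominates CR.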